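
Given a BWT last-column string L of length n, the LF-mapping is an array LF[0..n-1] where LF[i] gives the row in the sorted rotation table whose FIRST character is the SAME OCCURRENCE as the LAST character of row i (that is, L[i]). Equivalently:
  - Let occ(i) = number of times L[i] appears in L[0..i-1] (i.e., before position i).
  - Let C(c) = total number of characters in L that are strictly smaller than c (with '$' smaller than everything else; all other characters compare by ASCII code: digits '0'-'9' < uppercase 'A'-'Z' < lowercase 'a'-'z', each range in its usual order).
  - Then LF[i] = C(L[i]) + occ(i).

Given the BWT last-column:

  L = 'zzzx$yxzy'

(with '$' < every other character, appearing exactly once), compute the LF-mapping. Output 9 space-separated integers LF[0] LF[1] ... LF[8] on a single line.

Answer: 5 6 7 1 0 3 2 8 4

Derivation:
Char counts: '$':1, 'x':2, 'y':2, 'z':4
C (first-col start): C('$')=0, C('x')=1, C('y')=3, C('z')=5
L[0]='z': occ=0, LF[0]=C('z')+0=5+0=5
L[1]='z': occ=1, LF[1]=C('z')+1=5+1=6
L[2]='z': occ=2, LF[2]=C('z')+2=5+2=7
L[3]='x': occ=0, LF[3]=C('x')+0=1+0=1
L[4]='$': occ=0, LF[4]=C('$')+0=0+0=0
L[5]='y': occ=0, LF[5]=C('y')+0=3+0=3
L[6]='x': occ=1, LF[6]=C('x')+1=1+1=2
L[7]='z': occ=3, LF[7]=C('z')+3=5+3=8
L[8]='y': occ=1, LF[8]=C('y')+1=3+1=4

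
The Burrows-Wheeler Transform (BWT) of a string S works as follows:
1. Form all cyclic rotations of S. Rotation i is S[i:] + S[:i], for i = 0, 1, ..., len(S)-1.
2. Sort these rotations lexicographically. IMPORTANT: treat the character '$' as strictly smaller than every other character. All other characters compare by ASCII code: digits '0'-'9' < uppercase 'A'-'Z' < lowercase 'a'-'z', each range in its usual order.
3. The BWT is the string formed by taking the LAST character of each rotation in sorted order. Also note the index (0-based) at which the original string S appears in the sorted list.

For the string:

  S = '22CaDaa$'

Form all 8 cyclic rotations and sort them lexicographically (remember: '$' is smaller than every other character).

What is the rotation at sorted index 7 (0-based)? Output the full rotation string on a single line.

All 8 rotations (rotation i = S[i:]+S[:i]):
  rot[0] = 22CaDaa$
  rot[1] = 2CaDaa$2
  rot[2] = CaDaa$22
  rot[3] = aDaa$22C
  rot[4] = Daa$22Ca
  rot[5] = aa$22CaD
  rot[6] = a$22CaDa
  rot[7] = $22CaDaa
Sorted (with $ < everything):
  sorted[0] = $22CaDaa
  sorted[1] = 22CaDaa$
  sorted[2] = 2CaDaa$2
  sorted[3] = CaDaa$22
  sorted[4] = Daa$22Ca
  sorted[5] = a$22CaDa
  sorted[6] = aDaa$22C
  sorted[7] = aa$22CaD
sorted[7] = aa$22CaD

Answer: aa$22CaD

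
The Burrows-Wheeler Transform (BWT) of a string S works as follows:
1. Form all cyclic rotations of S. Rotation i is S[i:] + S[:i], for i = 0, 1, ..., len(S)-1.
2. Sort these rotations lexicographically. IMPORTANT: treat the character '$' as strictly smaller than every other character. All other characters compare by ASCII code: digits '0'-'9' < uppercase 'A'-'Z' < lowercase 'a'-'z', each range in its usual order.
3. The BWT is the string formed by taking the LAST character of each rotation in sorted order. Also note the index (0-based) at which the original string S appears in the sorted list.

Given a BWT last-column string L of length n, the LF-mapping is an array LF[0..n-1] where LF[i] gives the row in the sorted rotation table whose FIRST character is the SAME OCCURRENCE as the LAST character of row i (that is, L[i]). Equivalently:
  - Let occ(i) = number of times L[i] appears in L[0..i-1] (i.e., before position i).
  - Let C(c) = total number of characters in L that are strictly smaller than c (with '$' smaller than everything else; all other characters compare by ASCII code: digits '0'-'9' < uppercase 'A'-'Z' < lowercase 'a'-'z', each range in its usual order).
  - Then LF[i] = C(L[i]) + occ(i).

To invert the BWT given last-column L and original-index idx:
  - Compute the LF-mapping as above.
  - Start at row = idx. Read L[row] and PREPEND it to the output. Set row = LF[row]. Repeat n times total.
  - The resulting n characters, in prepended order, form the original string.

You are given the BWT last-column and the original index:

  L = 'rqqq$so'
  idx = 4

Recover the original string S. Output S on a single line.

Answer: qqqosr$

Derivation:
LF mapping: 5 2 3 4 0 6 1
Walk LF starting at row 4, prepending L[row]:
  step 1: row=4, L[4]='$', prepend. Next row=LF[4]=0
  step 2: row=0, L[0]='r', prepend. Next row=LF[0]=5
  step 3: row=5, L[5]='s', prepend. Next row=LF[5]=6
  step 4: row=6, L[6]='o', prepend. Next row=LF[6]=1
  step 5: row=1, L[1]='q', prepend. Next row=LF[1]=2
  step 6: row=2, L[2]='q', prepend. Next row=LF[2]=3
  step 7: row=3, L[3]='q', prepend. Next row=LF[3]=4
Reversed output: qqqosr$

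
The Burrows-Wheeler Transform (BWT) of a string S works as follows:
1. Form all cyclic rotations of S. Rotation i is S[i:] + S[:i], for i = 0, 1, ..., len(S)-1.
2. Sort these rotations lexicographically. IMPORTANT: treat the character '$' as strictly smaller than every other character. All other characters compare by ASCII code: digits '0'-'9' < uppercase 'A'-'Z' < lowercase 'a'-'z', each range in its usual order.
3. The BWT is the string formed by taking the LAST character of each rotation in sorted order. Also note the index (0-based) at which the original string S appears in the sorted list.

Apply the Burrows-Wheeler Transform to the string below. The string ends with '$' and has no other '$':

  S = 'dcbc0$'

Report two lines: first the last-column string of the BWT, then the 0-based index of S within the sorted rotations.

All 6 rotations (rotation i = S[i:]+S[:i]):
  rot[0] = dcbc0$
  rot[1] = cbc0$d
  rot[2] = bc0$dc
  rot[3] = c0$dcb
  rot[4] = 0$dcbc
  rot[5] = $dcbc0
Sorted (with $ < everything):
  sorted[0] = $dcbc0  (last char: '0')
  sorted[1] = 0$dcbc  (last char: 'c')
  sorted[2] = bc0$dc  (last char: 'c')
  sorted[3] = c0$dcb  (last char: 'b')
  sorted[4] = cbc0$d  (last char: 'd')
  sorted[5] = dcbc0$  (last char: '$')
Last column: 0ccbd$
Original string S is at sorted index 5

Answer: 0ccbd$
5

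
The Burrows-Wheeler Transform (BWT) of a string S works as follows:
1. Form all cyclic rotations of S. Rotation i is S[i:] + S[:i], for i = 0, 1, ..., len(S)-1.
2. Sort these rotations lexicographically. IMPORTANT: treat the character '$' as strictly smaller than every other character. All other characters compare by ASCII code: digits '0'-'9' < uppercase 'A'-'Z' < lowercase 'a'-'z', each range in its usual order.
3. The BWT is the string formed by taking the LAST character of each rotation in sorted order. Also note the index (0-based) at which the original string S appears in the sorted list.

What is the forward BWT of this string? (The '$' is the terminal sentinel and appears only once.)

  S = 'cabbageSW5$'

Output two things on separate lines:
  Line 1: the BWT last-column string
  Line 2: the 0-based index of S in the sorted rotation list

Answer: 5WeScbba$ga
8

Derivation:
All 11 rotations (rotation i = S[i:]+S[:i]):
  rot[0] = cabbageSW5$
  rot[1] = abbageSW5$c
  rot[2] = bbageSW5$ca
  rot[3] = bageSW5$cab
  rot[4] = ageSW5$cabb
  rot[5] = geSW5$cabba
  rot[6] = eSW5$cabbag
  rot[7] = SW5$cabbage
  rot[8] = W5$cabbageS
  rot[9] = 5$cabbageSW
  rot[10] = $cabbageSW5
Sorted (with $ < everything):
  sorted[0] = $cabbageSW5  (last char: '5')
  sorted[1] = 5$cabbageSW  (last char: 'W')
  sorted[2] = SW5$cabbage  (last char: 'e')
  sorted[3] = W5$cabbageS  (last char: 'S')
  sorted[4] = abbageSW5$c  (last char: 'c')
  sorted[5] = ageSW5$cabb  (last char: 'b')
  sorted[6] = bageSW5$cab  (last char: 'b')
  sorted[7] = bbageSW5$ca  (last char: 'a')
  sorted[8] = cabbageSW5$  (last char: '$')
  sorted[9] = eSW5$cabbag  (last char: 'g')
  sorted[10] = geSW5$cabba  (last char: 'a')
Last column: 5WeScbba$ga
Original string S is at sorted index 8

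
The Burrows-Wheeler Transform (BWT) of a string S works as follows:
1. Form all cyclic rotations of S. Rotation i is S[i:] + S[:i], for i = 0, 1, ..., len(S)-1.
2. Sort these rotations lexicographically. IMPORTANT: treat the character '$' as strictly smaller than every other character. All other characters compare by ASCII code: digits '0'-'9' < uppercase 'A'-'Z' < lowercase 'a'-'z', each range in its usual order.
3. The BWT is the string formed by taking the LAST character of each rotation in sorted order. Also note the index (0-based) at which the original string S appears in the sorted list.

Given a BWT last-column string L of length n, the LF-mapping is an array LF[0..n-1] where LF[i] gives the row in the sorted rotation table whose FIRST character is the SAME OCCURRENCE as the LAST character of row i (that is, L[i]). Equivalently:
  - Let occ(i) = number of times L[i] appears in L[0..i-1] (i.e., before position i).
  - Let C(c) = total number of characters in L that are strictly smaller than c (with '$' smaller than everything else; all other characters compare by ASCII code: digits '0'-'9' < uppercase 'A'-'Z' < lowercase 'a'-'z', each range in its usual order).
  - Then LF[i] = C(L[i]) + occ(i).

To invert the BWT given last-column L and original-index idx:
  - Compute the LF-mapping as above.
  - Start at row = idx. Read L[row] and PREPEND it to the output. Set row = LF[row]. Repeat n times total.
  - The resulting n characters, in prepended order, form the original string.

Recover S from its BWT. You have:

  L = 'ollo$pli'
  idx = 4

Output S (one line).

LF mapping: 5 2 3 6 0 7 4 1
Walk LF starting at row 4, prepending L[row]:
  step 1: row=4, L[4]='$', prepend. Next row=LF[4]=0
  step 2: row=0, L[0]='o', prepend. Next row=LF[0]=5
  step 3: row=5, L[5]='p', prepend. Next row=LF[5]=7
  step 4: row=7, L[7]='i', prepend. Next row=LF[7]=1
  step 5: row=1, L[1]='l', prepend. Next row=LF[1]=2
  step 6: row=2, L[2]='l', prepend. Next row=LF[2]=3
  step 7: row=3, L[3]='o', prepend. Next row=LF[3]=6
  step 8: row=6, L[6]='l', prepend. Next row=LF[6]=4
Reversed output: lollipo$

Answer: lollipo$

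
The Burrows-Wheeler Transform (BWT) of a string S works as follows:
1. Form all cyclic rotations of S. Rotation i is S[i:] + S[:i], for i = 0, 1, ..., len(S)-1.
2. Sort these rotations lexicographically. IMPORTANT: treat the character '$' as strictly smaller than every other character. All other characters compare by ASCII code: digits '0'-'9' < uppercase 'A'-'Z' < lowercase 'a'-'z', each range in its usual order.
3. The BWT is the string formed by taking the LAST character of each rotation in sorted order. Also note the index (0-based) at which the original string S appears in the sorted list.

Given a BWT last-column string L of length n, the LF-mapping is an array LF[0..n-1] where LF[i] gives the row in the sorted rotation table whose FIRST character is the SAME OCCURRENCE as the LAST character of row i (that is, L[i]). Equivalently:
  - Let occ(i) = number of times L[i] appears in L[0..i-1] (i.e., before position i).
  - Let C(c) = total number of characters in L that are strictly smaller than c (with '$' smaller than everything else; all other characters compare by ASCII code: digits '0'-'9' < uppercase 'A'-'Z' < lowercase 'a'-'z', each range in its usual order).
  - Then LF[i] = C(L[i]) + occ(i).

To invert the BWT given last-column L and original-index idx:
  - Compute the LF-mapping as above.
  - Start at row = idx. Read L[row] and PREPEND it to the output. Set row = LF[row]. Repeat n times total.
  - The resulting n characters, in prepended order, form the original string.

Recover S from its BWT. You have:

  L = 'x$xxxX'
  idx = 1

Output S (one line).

Answer: Xxxxx$

Derivation:
LF mapping: 2 0 3 4 5 1
Walk LF starting at row 1, prepending L[row]:
  step 1: row=1, L[1]='$', prepend. Next row=LF[1]=0
  step 2: row=0, L[0]='x', prepend. Next row=LF[0]=2
  step 3: row=2, L[2]='x', prepend. Next row=LF[2]=3
  step 4: row=3, L[3]='x', prepend. Next row=LF[3]=4
  step 5: row=4, L[4]='x', prepend. Next row=LF[4]=5
  step 6: row=5, L[5]='X', prepend. Next row=LF[5]=1
Reversed output: Xxxxx$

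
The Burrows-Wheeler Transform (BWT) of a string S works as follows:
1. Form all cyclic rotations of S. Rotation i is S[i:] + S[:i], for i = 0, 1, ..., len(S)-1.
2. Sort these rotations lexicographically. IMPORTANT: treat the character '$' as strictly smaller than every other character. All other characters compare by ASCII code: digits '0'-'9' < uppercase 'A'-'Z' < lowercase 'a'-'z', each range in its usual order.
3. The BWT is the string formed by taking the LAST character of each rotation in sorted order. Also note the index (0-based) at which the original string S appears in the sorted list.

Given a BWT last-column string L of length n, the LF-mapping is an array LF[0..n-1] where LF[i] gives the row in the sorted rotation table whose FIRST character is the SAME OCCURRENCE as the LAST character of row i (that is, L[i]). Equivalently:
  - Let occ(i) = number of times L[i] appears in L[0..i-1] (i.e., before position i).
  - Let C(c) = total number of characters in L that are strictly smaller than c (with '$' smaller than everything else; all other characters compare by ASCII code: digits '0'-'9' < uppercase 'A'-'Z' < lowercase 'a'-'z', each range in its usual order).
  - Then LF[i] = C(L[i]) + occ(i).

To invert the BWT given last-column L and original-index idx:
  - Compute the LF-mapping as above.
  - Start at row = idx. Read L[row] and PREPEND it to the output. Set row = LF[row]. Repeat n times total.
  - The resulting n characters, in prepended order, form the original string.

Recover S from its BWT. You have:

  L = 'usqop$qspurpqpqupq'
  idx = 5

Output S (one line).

Answer: psopqpuqrqsqppquu$

Derivation:
LF mapping: 15 13 7 1 2 0 8 14 3 16 12 4 9 5 10 17 6 11
Walk LF starting at row 5, prepending L[row]:
  step 1: row=5, L[5]='$', prepend. Next row=LF[5]=0
  step 2: row=0, L[0]='u', prepend. Next row=LF[0]=15
  step 3: row=15, L[15]='u', prepend. Next row=LF[15]=17
  step 4: row=17, L[17]='q', prepend. Next row=LF[17]=11
  step 5: row=11, L[11]='p', prepend. Next row=LF[11]=4
  step 6: row=4, L[4]='p', prepend. Next row=LF[4]=2
  step 7: row=2, L[2]='q', prepend. Next row=LF[2]=7
  step 8: row=7, L[7]='s', prepend. Next row=LF[7]=14
  step 9: row=14, L[14]='q', prepend. Next row=LF[14]=10
  step 10: row=10, L[10]='r', prepend. Next row=LF[10]=12
  step 11: row=12, L[12]='q', prepend. Next row=LF[12]=9
  step 12: row=9, L[9]='u', prepend. Next row=LF[9]=16
  step 13: row=16, L[16]='p', prepend. Next row=LF[16]=6
  step 14: row=6, L[6]='q', prepend. Next row=LF[6]=8
  step 15: row=8, L[8]='p', prepend. Next row=LF[8]=3
  step 16: row=3, L[3]='o', prepend. Next row=LF[3]=1
  step 17: row=1, L[1]='s', prepend. Next row=LF[1]=13
  step 18: row=13, L[13]='p', prepend. Next row=LF[13]=5
Reversed output: psopqpuqrqsqppquu$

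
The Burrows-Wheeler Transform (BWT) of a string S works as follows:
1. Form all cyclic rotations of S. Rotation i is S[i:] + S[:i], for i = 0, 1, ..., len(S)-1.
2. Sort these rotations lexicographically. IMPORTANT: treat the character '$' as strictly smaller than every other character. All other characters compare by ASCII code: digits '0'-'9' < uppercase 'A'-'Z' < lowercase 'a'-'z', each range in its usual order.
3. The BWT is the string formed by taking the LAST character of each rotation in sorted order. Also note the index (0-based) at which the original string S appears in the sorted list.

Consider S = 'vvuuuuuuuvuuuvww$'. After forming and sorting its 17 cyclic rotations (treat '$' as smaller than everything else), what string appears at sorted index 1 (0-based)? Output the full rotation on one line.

All 17 rotations (rotation i = S[i:]+S[:i]):
  rot[0] = vvuuuuuuuvuuuvww$
  rot[1] = vuuuuuuuvuuuvww$v
  rot[2] = uuuuuuuvuuuvww$vv
  rot[3] = uuuuuuvuuuvww$vvu
  rot[4] = uuuuuvuuuvww$vvuu
  rot[5] = uuuuvuuuvww$vvuuu
  rot[6] = uuuvuuuvww$vvuuuu
  rot[7] = uuvuuuvww$vvuuuuu
  rot[8] = uvuuuvww$vvuuuuuu
  rot[9] = vuuuvww$vvuuuuuuu
  rot[10] = uuuvww$vvuuuuuuuv
  rot[11] = uuvww$vvuuuuuuuvu
  rot[12] = uvww$vvuuuuuuuvuu
  rot[13] = vww$vvuuuuuuuvuuu
  rot[14] = ww$vvuuuuuuuvuuuv
  rot[15] = w$vvuuuuuuuvuuuvw
  rot[16] = $vvuuuuuuuvuuuvww
Sorted (with $ < everything):
  sorted[0] = $vvuuuuuuuvuuuvww
  sorted[1] = uuuuuuuvuuuvww$vv
  sorted[2] = uuuuuuvuuuvww$vvu
  sorted[3] = uuuuuvuuuvww$vvuu
  sorted[4] = uuuuvuuuvww$vvuuu
  sorted[5] = uuuvuuuvww$vvuuuu
  sorted[6] = uuuvww$vvuuuuuuuv
  sorted[7] = uuvuuuvww$vvuuuuu
  sorted[8] = uuvww$vvuuuuuuuvu
  sorted[9] = uvuuuvww$vvuuuuuu
  sorted[10] = uvww$vvuuuuuuuvuu
  sorted[11] = vuuuuuuuvuuuvww$v
  sorted[12] = vuuuvww$vvuuuuuuu
  sorted[13] = vvuuuuuuuvuuuvww$
  sorted[14] = vww$vvuuuuuuuvuuu
  sorted[15] = w$vvuuuuuuuvuuuvw
  sorted[16] = ww$vvuuuuuuuvuuuv
sorted[1] = uuuuuuuvuuuvww$vv

Answer: uuuuuuuvuuuvww$vv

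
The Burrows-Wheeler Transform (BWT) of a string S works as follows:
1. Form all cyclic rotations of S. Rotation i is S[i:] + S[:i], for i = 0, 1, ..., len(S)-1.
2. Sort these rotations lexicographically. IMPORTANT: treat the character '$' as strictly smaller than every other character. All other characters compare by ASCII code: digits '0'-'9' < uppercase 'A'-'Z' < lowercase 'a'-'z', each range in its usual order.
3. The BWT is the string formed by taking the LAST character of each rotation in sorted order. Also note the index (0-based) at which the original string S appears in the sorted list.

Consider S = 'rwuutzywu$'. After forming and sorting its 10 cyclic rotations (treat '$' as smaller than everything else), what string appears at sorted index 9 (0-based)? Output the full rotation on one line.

All 10 rotations (rotation i = S[i:]+S[:i]):
  rot[0] = rwuutzywu$
  rot[1] = wuutzywu$r
  rot[2] = uutzywu$rw
  rot[3] = utzywu$rwu
  rot[4] = tzywu$rwuu
  rot[5] = zywu$rwuut
  rot[6] = ywu$rwuutz
  rot[7] = wu$rwuutzy
  rot[8] = u$rwuutzyw
  rot[9] = $rwuutzywu
Sorted (with $ < everything):
  sorted[0] = $rwuutzywu
  sorted[1] = rwuutzywu$
  sorted[2] = tzywu$rwuu
  sorted[3] = u$rwuutzyw
  sorted[4] = utzywu$rwu
  sorted[5] = uutzywu$rw
  sorted[6] = wu$rwuutzy
  sorted[7] = wuutzywu$r
  sorted[8] = ywu$rwuutz
  sorted[9] = zywu$rwuut
sorted[9] = zywu$rwuut

Answer: zywu$rwuut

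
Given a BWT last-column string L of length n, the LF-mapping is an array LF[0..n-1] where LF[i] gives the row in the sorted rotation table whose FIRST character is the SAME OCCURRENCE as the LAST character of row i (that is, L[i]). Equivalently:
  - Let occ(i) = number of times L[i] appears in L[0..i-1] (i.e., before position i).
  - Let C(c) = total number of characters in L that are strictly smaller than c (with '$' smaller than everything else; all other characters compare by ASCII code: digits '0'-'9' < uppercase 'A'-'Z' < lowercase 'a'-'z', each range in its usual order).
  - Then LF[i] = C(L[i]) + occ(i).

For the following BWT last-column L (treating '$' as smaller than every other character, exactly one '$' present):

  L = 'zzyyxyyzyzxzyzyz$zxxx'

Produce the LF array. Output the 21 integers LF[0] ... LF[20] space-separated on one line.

Char counts: '$':1, 'x':5, 'y':7, 'z':8
C (first-col start): C('$')=0, C('x')=1, C('y')=6, C('z')=13
L[0]='z': occ=0, LF[0]=C('z')+0=13+0=13
L[1]='z': occ=1, LF[1]=C('z')+1=13+1=14
L[2]='y': occ=0, LF[2]=C('y')+0=6+0=6
L[3]='y': occ=1, LF[3]=C('y')+1=6+1=7
L[4]='x': occ=0, LF[4]=C('x')+0=1+0=1
L[5]='y': occ=2, LF[5]=C('y')+2=6+2=8
L[6]='y': occ=3, LF[6]=C('y')+3=6+3=9
L[7]='z': occ=2, LF[7]=C('z')+2=13+2=15
L[8]='y': occ=4, LF[8]=C('y')+4=6+4=10
L[9]='z': occ=3, LF[9]=C('z')+3=13+3=16
L[10]='x': occ=1, LF[10]=C('x')+1=1+1=2
L[11]='z': occ=4, LF[11]=C('z')+4=13+4=17
L[12]='y': occ=5, LF[12]=C('y')+5=6+5=11
L[13]='z': occ=5, LF[13]=C('z')+5=13+5=18
L[14]='y': occ=6, LF[14]=C('y')+6=6+6=12
L[15]='z': occ=6, LF[15]=C('z')+6=13+6=19
L[16]='$': occ=0, LF[16]=C('$')+0=0+0=0
L[17]='z': occ=7, LF[17]=C('z')+7=13+7=20
L[18]='x': occ=2, LF[18]=C('x')+2=1+2=3
L[19]='x': occ=3, LF[19]=C('x')+3=1+3=4
L[20]='x': occ=4, LF[20]=C('x')+4=1+4=5

Answer: 13 14 6 7 1 8 9 15 10 16 2 17 11 18 12 19 0 20 3 4 5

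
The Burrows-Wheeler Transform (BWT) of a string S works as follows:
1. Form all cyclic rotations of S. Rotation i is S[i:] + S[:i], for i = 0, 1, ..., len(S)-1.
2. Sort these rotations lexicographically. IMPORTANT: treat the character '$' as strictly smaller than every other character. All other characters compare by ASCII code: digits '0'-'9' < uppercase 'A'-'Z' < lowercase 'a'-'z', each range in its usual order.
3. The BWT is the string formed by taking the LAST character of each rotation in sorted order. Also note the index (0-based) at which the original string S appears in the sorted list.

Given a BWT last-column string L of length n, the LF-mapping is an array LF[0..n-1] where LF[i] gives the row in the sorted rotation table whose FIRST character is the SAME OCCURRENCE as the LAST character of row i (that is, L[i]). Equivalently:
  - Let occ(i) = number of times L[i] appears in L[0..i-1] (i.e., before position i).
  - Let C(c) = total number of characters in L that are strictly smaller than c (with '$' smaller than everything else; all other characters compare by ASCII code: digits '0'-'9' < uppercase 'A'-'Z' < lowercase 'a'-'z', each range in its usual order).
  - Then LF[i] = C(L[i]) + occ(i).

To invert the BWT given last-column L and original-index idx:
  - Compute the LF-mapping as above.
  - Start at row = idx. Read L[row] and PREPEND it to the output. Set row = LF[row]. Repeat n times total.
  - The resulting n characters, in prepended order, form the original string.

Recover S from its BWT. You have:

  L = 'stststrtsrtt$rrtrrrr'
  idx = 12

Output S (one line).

LF mapping: 9 13 10 14 11 15 1 16 12 2 17 18 0 3 4 19 5 6 7 8
Walk LF starting at row 12, prepending L[row]:
  step 1: row=12, L[12]='$', prepend. Next row=LF[12]=0
  step 2: row=0, L[0]='s', prepend. Next row=LF[0]=9
  step 3: row=9, L[9]='r', prepend. Next row=LF[9]=2
  step 4: row=2, L[2]='s', prepend. Next row=LF[2]=10
  step 5: row=10, L[10]='t', prepend. Next row=LF[10]=17
  step 6: row=17, L[17]='r', prepend. Next row=LF[17]=6
  step 7: row=6, L[6]='r', prepend. Next row=LF[6]=1
  step 8: row=1, L[1]='t', prepend. Next row=LF[1]=13
  step 9: row=13, L[13]='r', prepend. Next row=LF[13]=3
  step 10: row=3, L[3]='t', prepend. Next row=LF[3]=14
  step 11: row=14, L[14]='r', prepend. Next row=LF[14]=4
  step 12: row=4, L[4]='s', prepend. Next row=LF[4]=11
  step 13: row=11, L[11]='t', prepend. Next row=LF[11]=18
  step 14: row=18, L[18]='r', prepend. Next row=LF[18]=7
  step 15: row=7, L[7]='t', prepend. Next row=LF[7]=16
  step 16: row=16, L[16]='r', prepend. Next row=LF[16]=5
  step 17: row=5, L[5]='t', prepend. Next row=LF[5]=15
  step 18: row=15, L[15]='t', prepend. Next row=LF[15]=19
  step 19: row=19, L[19]='r', prepend. Next row=LF[19]=8
  step 20: row=8, L[8]='s', prepend. Next row=LF[8]=12
Reversed output: srttrtrtsrtrtrrtsrs$

Answer: srttrtrtsrtrtrrtsrs$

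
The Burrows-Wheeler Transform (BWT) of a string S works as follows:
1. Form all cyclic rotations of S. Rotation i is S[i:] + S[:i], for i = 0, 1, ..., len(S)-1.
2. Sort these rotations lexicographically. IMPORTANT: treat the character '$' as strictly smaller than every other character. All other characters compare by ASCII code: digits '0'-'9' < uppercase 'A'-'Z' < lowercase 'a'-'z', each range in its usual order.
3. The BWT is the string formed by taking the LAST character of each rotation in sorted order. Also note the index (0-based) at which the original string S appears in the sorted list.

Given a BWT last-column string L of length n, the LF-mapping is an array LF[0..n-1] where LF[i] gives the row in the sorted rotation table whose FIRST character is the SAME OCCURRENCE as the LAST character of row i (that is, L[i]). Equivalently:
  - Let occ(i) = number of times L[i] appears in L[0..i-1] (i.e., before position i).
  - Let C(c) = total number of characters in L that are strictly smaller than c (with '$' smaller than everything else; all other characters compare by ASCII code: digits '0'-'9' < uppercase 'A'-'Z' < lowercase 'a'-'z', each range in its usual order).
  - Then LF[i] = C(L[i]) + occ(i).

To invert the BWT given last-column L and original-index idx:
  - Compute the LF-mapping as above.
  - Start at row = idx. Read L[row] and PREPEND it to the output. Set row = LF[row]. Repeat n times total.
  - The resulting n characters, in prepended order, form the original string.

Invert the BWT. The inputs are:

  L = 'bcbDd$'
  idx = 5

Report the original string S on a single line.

LF mapping: 2 4 3 1 5 0
Walk LF starting at row 5, prepending L[row]:
  step 1: row=5, L[5]='$', prepend. Next row=LF[5]=0
  step 2: row=0, L[0]='b', prepend. Next row=LF[0]=2
  step 3: row=2, L[2]='b', prepend. Next row=LF[2]=3
  step 4: row=3, L[3]='D', prepend. Next row=LF[3]=1
  step 5: row=1, L[1]='c', prepend. Next row=LF[1]=4
  step 6: row=4, L[4]='d', prepend. Next row=LF[4]=5
Reversed output: dcDbb$

Answer: dcDbb$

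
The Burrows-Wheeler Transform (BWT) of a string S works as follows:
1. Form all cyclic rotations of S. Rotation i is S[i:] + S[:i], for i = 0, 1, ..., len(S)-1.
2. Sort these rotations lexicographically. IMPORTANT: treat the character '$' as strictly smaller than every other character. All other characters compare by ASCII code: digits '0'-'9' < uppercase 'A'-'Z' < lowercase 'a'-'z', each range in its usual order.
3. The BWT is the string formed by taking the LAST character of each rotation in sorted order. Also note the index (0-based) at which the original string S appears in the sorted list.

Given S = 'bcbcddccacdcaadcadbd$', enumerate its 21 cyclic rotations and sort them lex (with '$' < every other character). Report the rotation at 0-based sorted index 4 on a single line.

Answer: adcadbd$bcbcddccacdca

Derivation:
All 21 rotations (rotation i = S[i:]+S[:i]):
  rot[0] = bcbcddccacdcaadcadbd$
  rot[1] = cbcddccacdcaadcadbd$b
  rot[2] = bcddccacdcaadcadbd$bc
  rot[3] = cddccacdcaadcadbd$bcb
  rot[4] = ddccacdcaadcadbd$bcbc
  rot[5] = dccacdcaadcadbd$bcbcd
  rot[6] = ccacdcaadcadbd$bcbcdd
  rot[7] = cacdcaadcadbd$bcbcddc
  rot[8] = acdcaadcadbd$bcbcddcc
  rot[9] = cdcaadcadbd$bcbcddcca
  rot[10] = dcaadcadbd$bcbcddccac
  rot[11] = caadcadbd$bcbcddccacd
  rot[12] = aadcadbd$bcbcddccacdc
  rot[13] = adcadbd$bcbcddccacdca
  rot[14] = dcadbd$bcbcddccacdcaa
  rot[15] = cadbd$bcbcddccacdcaad
  rot[16] = adbd$bcbcddccacdcaadc
  rot[17] = dbd$bcbcddccacdcaadca
  rot[18] = bd$bcbcddccacdcaadcad
  rot[19] = d$bcbcddccacdcaadcadb
  rot[20] = $bcbcddccacdcaadcadbd
Sorted (with $ < everything):
  sorted[0] = $bcbcddccacdcaadcadbd
  sorted[1] = aadcadbd$bcbcddccacdc
  sorted[2] = acdcaadcadbd$bcbcddcc
  sorted[3] = adbd$bcbcddccacdcaadc
  sorted[4] = adcadbd$bcbcddccacdca
  sorted[5] = bcbcddccacdcaadcadbd$
  sorted[6] = bcddccacdcaadcadbd$bc
  sorted[7] = bd$bcbcddccacdcaadcad
  sorted[8] = caadcadbd$bcbcddccacd
  sorted[9] = cacdcaadcadbd$bcbcddc
  sorted[10] = cadbd$bcbcddccacdcaad
  sorted[11] = cbcddccacdcaadcadbd$b
  sorted[12] = ccacdcaadcadbd$bcbcdd
  sorted[13] = cdcaadcadbd$bcbcddcca
  sorted[14] = cddccacdcaadcadbd$bcb
  sorted[15] = d$bcbcddccacdcaadcadb
  sorted[16] = dbd$bcbcddccacdcaadca
  sorted[17] = dcaadcadbd$bcbcddccac
  sorted[18] = dcadbd$bcbcddccacdcaa
  sorted[19] = dccacdcaadcadbd$bcbcd
  sorted[20] = ddccacdcaadcadbd$bcbc
sorted[4] = adcadbd$bcbcddccacdca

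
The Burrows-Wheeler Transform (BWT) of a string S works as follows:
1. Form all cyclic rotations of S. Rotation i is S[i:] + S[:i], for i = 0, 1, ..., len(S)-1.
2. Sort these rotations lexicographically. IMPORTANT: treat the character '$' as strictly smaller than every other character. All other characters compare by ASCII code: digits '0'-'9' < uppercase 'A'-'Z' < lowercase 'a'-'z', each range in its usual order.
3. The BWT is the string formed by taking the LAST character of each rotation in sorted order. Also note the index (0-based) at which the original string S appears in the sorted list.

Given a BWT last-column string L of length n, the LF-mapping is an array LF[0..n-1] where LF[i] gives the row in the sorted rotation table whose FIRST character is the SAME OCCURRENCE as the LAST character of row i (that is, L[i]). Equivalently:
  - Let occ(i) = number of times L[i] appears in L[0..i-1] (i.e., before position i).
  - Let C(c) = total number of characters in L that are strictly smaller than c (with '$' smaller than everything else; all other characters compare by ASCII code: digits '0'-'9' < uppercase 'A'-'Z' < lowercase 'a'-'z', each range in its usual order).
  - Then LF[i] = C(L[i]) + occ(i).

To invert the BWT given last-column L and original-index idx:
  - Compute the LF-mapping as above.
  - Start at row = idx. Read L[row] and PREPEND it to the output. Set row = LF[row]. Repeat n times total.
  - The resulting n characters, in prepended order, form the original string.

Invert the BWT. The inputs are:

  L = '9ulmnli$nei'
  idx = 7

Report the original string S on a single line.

LF mapping: 1 10 5 7 8 6 3 0 9 2 4
Walk LF starting at row 7, prepending L[row]:
  step 1: row=7, L[7]='$', prepend. Next row=LF[7]=0
  step 2: row=0, L[0]='9', prepend. Next row=LF[0]=1
  step 3: row=1, L[1]='u', prepend. Next row=LF[1]=10
  step 4: row=10, L[10]='i', prepend. Next row=LF[10]=4
  step 5: row=4, L[4]='n', prepend. Next row=LF[4]=8
  step 6: row=8, L[8]='n', prepend. Next row=LF[8]=9
  step 7: row=9, L[9]='e', prepend. Next row=LF[9]=2
  step 8: row=2, L[2]='l', prepend. Next row=LF[2]=5
  step 9: row=5, L[5]='l', prepend. Next row=LF[5]=6
  step 10: row=6, L[6]='i', prepend. Next row=LF[6]=3
  step 11: row=3, L[3]='m', prepend. Next row=LF[3]=7
Reversed output: millenniu9$

Answer: millenniu9$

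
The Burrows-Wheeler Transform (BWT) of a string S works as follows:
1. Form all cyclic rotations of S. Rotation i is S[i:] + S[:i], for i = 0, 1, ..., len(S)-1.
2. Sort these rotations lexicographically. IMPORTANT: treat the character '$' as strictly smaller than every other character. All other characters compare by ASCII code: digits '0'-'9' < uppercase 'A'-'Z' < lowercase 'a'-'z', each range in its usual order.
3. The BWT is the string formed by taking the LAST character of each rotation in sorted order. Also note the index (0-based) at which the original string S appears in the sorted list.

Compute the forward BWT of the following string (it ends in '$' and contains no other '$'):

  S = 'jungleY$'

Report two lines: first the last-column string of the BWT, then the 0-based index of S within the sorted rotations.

Answer: Yeln$guj
4

Derivation:
All 8 rotations (rotation i = S[i:]+S[:i]):
  rot[0] = jungleY$
  rot[1] = ungleY$j
  rot[2] = ngleY$ju
  rot[3] = gleY$jun
  rot[4] = leY$jung
  rot[5] = eY$jungl
  rot[6] = Y$jungle
  rot[7] = $jungleY
Sorted (with $ < everything):
  sorted[0] = $jungleY  (last char: 'Y')
  sorted[1] = Y$jungle  (last char: 'e')
  sorted[2] = eY$jungl  (last char: 'l')
  sorted[3] = gleY$jun  (last char: 'n')
  sorted[4] = jungleY$  (last char: '$')
  sorted[5] = leY$jung  (last char: 'g')
  sorted[6] = ngleY$ju  (last char: 'u')
  sorted[7] = ungleY$j  (last char: 'j')
Last column: Yeln$guj
Original string S is at sorted index 4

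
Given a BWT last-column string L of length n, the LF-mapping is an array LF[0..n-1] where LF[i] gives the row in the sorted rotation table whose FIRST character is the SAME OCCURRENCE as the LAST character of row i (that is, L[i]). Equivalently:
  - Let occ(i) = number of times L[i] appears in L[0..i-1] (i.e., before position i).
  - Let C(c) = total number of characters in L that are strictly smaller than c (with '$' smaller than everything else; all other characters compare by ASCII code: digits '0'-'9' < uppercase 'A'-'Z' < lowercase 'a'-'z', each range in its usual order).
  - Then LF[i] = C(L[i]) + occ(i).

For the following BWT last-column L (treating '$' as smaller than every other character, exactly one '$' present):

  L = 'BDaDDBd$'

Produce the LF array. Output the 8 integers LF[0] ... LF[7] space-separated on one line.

Answer: 1 3 6 4 5 2 7 0

Derivation:
Char counts: '$':1, 'B':2, 'D':3, 'a':1, 'd':1
C (first-col start): C('$')=0, C('B')=1, C('D')=3, C('a')=6, C('d')=7
L[0]='B': occ=0, LF[0]=C('B')+0=1+0=1
L[1]='D': occ=0, LF[1]=C('D')+0=3+0=3
L[2]='a': occ=0, LF[2]=C('a')+0=6+0=6
L[3]='D': occ=1, LF[3]=C('D')+1=3+1=4
L[4]='D': occ=2, LF[4]=C('D')+2=3+2=5
L[5]='B': occ=1, LF[5]=C('B')+1=1+1=2
L[6]='d': occ=0, LF[6]=C('d')+0=7+0=7
L[7]='$': occ=0, LF[7]=C('$')+0=0+0=0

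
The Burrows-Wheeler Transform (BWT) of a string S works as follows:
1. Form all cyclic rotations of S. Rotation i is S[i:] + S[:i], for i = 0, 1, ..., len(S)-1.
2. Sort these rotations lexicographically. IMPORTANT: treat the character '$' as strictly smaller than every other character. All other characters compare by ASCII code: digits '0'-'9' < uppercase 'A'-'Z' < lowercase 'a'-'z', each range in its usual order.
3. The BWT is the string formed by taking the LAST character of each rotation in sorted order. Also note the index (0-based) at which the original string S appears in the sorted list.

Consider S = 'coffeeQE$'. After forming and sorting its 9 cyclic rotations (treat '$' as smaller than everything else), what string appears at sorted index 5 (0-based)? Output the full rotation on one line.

All 9 rotations (rotation i = S[i:]+S[:i]):
  rot[0] = coffeeQE$
  rot[1] = offeeQE$c
  rot[2] = ffeeQE$co
  rot[3] = feeQE$cof
  rot[4] = eeQE$coff
  rot[5] = eQE$coffe
  rot[6] = QE$coffee
  rot[7] = E$coffeeQ
  rot[8] = $coffeeQE
Sorted (with $ < everything):
  sorted[0] = $coffeeQE
  sorted[1] = E$coffeeQ
  sorted[2] = QE$coffee
  sorted[3] = coffeeQE$
  sorted[4] = eQE$coffe
  sorted[5] = eeQE$coff
  sorted[6] = feeQE$cof
  sorted[7] = ffeeQE$co
  sorted[8] = offeeQE$c
sorted[5] = eeQE$coff

Answer: eeQE$coff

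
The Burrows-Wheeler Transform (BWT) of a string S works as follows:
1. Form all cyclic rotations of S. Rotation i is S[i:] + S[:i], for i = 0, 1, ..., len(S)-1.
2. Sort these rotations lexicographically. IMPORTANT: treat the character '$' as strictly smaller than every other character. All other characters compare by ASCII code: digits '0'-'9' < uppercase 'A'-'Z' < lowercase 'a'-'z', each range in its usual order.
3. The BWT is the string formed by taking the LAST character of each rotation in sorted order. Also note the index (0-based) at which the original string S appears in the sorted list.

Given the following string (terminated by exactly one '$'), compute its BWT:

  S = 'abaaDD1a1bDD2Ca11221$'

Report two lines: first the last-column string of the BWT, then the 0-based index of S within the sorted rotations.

Answer: 12a1Da21D2DDabC1ab$1a
18

Derivation:
All 21 rotations (rotation i = S[i:]+S[:i]):
  rot[0] = abaaDD1a1bDD2Ca11221$
  rot[1] = baaDD1a1bDD2Ca11221$a
  rot[2] = aaDD1a1bDD2Ca11221$ab
  rot[3] = aDD1a1bDD2Ca11221$aba
  rot[4] = DD1a1bDD2Ca11221$abaa
  rot[5] = D1a1bDD2Ca11221$abaaD
  rot[6] = 1a1bDD2Ca11221$abaaDD
  rot[7] = a1bDD2Ca11221$abaaDD1
  rot[8] = 1bDD2Ca11221$abaaDD1a
  rot[9] = bDD2Ca11221$abaaDD1a1
  rot[10] = DD2Ca11221$abaaDD1a1b
  rot[11] = D2Ca11221$abaaDD1a1bD
  rot[12] = 2Ca11221$abaaDD1a1bDD
  rot[13] = Ca11221$abaaDD1a1bDD2
  rot[14] = a11221$abaaDD1a1bDD2C
  rot[15] = 11221$abaaDD1a1bDD2Ca
  rot[16] = 1221$abaaDD1a1bDD2Ca1
  rot[17] = 221$abaaDD1a1bDD2Ca11
  rot[18] = 21$abaaDD1a1bDD2Ca112
  rot[19] = 1$abaaDD1a1bDD2Ca1122
  rot[20] = $abaaDD1a1bDD2Ca11221
Sorted (with $ < everything):
  sorted[0] = $abaaDD1a1bDD2Ca11221  (last char: '1')
  sorted[1] = 1$abaaDD1a1bDD2Ca1122  (last char: '2')
  sorted[2] = 11221$abaaDD1a1bDD2Ca  (last char: 'a')
  sorted[3] = 1221$abaaDD1a1bDD2Ca1  (last char: '1')
  sorted[4] = 1a1bDD2Ca11221$abaaDD  (last char: 'D')
  sorted[5] = 1bDD2Ca11221$abaaDD1a  (last char: 'a')
  sorted[6] = 21$abaaDD1a1bDD2Ca112  (last char: '2')
  sorted[7] = 221$abaaDD1a1bDD2Ca11  (last char: '1')
  sorted[8] = 2Ca11221$abaaDD1a1bDD  (last char: 'D')
  sorted[9] = Ca11221$abaaDD1a1bDD2  (last char: '2')
  sorted[10] = D1a1bDD2Ca11221$abaaD  (last char: 'D')
  sorted[11] = D2Ca11221$abaaDD1a1bD  (last char: 'D')
  sorted[12] = DD1a1bDD2Ca11221$abaa  (last char: 'a')
  sorted[13] = DD2Ca11221$abaaDD1a1b  (last char: 'b')
  sorted[14] = a11221$abaaDD1a1bDD2C  (last char: 'C')
  sorted[15] = a1bDD2Ca11221$abaaDD1  (last char: '1')
  sorted[16] = aDD1a1bDD2Ca11221$aba  (last char: 'a')
  sorted[17] = aaDD1a1bDD2Ca11221$ab  (last char: 'b')
  sorted[18] = abaaDD1a1bDD2Ca11221$  (last char: '$')
  sorted[19] = bDD2Ca11221$abaaDD1a1  (last char: '1')
  sorted[20] = baaDD1a1bDD2Ca11221$a  (last char: 'a')
Last column: 12a1Da21D2DDabC1ab$1a
Original string S is at sorted index 18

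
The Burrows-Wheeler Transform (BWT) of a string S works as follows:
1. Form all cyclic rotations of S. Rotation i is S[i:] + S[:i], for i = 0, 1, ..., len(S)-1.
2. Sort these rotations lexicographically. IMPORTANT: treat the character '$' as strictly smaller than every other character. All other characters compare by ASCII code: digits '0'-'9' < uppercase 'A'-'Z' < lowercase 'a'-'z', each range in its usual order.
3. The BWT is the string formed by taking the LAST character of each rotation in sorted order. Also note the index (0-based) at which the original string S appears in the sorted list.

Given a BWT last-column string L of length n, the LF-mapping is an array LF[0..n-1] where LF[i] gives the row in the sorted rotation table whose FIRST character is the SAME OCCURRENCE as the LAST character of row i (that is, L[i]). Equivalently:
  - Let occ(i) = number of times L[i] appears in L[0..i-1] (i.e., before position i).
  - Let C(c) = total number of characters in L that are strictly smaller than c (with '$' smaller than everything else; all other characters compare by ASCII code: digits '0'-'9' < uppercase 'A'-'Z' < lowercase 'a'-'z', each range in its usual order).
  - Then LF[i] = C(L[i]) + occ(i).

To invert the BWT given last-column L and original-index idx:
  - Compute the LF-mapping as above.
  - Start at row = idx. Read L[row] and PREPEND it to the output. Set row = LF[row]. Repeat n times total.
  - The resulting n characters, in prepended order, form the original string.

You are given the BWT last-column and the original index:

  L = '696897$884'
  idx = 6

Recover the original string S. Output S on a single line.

LF mapping: 2 8 3 5 9 4 0 6 7 1
Walk LF starting at row 6, prepending L[row]:
  step 1: row=6, L[6]='$', prepend. Next row=LF[6]=0
  step 2: row=0, L[0]='6', prepend. Next row=LF[0]=2
  step 3: row=2, L[2]='6', prepend. Next row=LF[2]=3
  step 4: row=3, L[3]='8', prepend. Next row=LF[3]=5
  step 5: row=5, L[5]='7', prepend. Next row=LF[5]=4
  step 6: row=4, L[4]='9', prepend. Next row=LF[4]=9
  step 7: row=9, L[9]='4', prepend. Next row=LF[9]=1
  step 8: row=1, L[1]='9', prepend. Next row=LF[1]=8
  step 9: row=8, L[8]='8', prepend. Next row=LF[8]=7
  step 10: row=7, L[7]='8', prepend. Next row=LF[7]=6
Reversed output: 889497866$

Answer: 889497866$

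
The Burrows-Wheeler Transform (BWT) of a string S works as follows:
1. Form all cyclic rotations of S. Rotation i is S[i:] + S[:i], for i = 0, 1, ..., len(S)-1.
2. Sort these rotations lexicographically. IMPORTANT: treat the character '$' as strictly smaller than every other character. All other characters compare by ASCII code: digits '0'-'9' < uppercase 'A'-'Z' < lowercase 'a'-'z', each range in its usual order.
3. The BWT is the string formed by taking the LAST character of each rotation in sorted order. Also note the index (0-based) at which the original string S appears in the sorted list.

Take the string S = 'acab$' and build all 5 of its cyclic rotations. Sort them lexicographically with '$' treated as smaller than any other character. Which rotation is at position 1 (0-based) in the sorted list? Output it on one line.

Answer: ab$ac

Derivation:
All 5 rotations (rotation i = S[i:]+S[:i]):
  rot[0] = acab$
  rot[1] = cab$a
  rot[2] = ab$ac
  rot[3] = b$aca
  rot[4] = $acab
Sorted (with $ < everything):
  sorted[0] = $acab
  sorted[1] = ab$ac
  sorted[2] = acab$
  sorted[3] = b$aca
  sorted[4] = cab$a
sorted[1] = ab$ac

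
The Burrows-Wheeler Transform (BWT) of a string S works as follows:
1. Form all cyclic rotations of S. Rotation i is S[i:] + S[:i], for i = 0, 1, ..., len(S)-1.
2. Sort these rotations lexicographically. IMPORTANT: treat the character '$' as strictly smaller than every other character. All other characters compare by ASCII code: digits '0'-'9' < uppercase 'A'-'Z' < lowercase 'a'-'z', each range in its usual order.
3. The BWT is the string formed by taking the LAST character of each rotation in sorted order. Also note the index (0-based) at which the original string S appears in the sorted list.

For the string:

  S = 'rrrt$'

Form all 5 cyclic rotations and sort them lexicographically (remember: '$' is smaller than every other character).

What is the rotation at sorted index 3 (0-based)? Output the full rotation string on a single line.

All 5 rotations (rotation i = S[i:]+S[:i]):
  rot[0] = rrrt$
  rot[1] = rrt$r
  rot[2] = rt$rr
  rot[3] = t$rrr
  rot[4] = $rrrt
Sorted (with $ < everything):
  sorted[0] = $rrrt
  sorted[1] = rrrt$
  sorted[2] = rrt$r
  sorted[3] = rt$rr
  sorted[4] = t$rrr
sorted[3] = rt$rr

Answer: rt$rr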